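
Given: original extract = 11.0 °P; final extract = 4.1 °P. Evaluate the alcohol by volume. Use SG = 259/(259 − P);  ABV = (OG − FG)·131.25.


OG = 259/(259 − 11.0) = 1.0444
FG = 259/(259 − 4.1) = 1.0161
ABV = (1.0444 − 1.0161)·131.25

3.7105 % ABV


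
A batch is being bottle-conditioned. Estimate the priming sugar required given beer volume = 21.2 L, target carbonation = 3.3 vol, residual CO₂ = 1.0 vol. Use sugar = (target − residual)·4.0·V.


sugar = (3.3 − 1.0)·4.0·21.2

195.0400 g


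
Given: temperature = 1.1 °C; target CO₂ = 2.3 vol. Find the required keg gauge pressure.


psi = vols/(0.01821 + 0.09011·e^(−0.04·T)) − 14.695
psi = 2.3/(0.01821 + 0.09011·e^(−0.04·1.1)) − 14.695

7.3270 psi


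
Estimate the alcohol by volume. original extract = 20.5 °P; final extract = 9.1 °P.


SG = 259/(259 − P);  ABV = (OG − FG)·131.25
OG = 259/(259 − 20.5) = 1.0860
FG = 259/(259 − 9.1) = 1.0364
ABV = (1.0860 − 1.0364)·131.25

6.5020 % ABV


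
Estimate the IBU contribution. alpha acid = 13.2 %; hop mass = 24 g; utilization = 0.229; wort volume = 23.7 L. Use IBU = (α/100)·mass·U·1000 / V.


IBU = (13.2/100)·24·0.229·1000 / 23.7

30.6106 IBU


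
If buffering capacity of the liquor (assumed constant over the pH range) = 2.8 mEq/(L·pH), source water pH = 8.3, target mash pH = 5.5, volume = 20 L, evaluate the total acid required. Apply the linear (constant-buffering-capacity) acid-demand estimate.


acid = buffering capacity · (pH_source − pH_target) · V
acid = 2.8 · (8.3 − 5.5) · 20

156.8000 mEq


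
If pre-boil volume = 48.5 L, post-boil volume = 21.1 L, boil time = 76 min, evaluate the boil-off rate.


rate = (V_pre − V_post) / (t_min/60)
rate = (48.5 − 21.1) / (76/60)

21.6316 L/hr


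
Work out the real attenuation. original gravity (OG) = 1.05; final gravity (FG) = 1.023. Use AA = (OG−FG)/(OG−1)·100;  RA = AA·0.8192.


AA = (1.05 − 1.023)/(1.05 − 1)·100 = 54.0000
RA = 54.0000·0.8192

44.2368 %


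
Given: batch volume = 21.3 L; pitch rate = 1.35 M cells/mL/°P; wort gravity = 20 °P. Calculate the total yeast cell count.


cells (billions) = rate · V_L · °P
cells = 1.35 · 21.3 · 20

575.1000 billion cells


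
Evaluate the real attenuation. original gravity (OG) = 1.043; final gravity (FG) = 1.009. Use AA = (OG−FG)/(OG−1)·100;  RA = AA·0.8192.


AA = (1.043 − 1.009)/(1.043 − 1)·100 = 79.0698
RA = 79.0698·0.8192

64.7740 %


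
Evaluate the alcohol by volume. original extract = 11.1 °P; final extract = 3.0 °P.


SG = 259/(259 − P);  ABV = (OG − FG)·131.25
OG = 259/(259 − 11.1) = 1.0448
FG = 259/(259 − 3.0) = 1.0117
ABV = (1.0448 − 1.0117)·131.25

4.3388 % ABV


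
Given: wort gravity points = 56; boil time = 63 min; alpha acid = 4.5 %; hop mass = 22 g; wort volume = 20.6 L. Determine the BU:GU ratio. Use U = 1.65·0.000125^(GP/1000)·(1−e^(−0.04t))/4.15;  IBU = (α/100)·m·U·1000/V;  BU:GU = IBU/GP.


U = 1.65·0.000125^(56/1000)·(1−e^(−0.04·63))/4.15 = 0.2210
IBU = (4.5/100)·22·0.2210·1000/20.6 = 10.6219
BU:GU = 10.6219/56

0.1897


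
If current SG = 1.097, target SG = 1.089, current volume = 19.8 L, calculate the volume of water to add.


V_water = V·((SG_curr − 1)/(SG_target − 1) − 1)
V_water = 19.8·((1.097 − 1)/(1.089 − 1) − 1)

1.7798 L


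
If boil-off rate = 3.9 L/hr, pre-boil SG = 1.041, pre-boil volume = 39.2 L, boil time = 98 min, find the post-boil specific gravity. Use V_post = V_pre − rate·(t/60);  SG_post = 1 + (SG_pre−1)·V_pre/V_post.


V_post = 39.2 − 3.9·(98/60) = 32.8300
SG_post = 1 + (1.041 − 1)·39.2/32.8300

1.0490


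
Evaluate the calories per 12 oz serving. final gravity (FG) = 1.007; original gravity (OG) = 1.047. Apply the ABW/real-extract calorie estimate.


ABW = (OG−FG)·131.25·0.79/FG;  °P = 259 − 259/SG (for OG→OE and FG→AE);  RE = 0.1808·OE + 0.8192·AE;  Cal = (6.9·ABW + 4·(RE−0.1))·FG·3.55
ABW = (1.047 − 1.007)·131.25·0.79/1.007 = 4.1187
OE = 259 − 259/1.047 = 11.6266 °P
AE = 259 − 259/1.007 = 1.8004 °P
RE = 0.1808·11.6266 + 0.8192·1.8004 = 3.5770 °P
Cal = (6.9·4.1187 + 4·(3.5770−0.1))·1.007·3.55

151.3115 kcal


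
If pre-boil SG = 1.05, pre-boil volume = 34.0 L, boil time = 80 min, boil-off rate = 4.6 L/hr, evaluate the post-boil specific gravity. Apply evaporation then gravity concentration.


V_post = V_pre − rate·(t/60);  SG_post = 1 + (SG_pre−1)·V_pre/V_post
V_post = 34.0 − 4.6·(80/60) = 27.8667
SG_post = 1 + (1.05 − 1)·34.0/27.8667

1.0610


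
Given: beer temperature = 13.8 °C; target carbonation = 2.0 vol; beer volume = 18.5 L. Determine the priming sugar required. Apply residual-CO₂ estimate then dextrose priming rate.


residual = 14.695·(0.01821 + 0.09011·e^(−0.04·T));  sugar = (target − residual)·4.0·V
residual = 14.695·(0.01821 + 0.09011·e^(−0.04·13.8)) = 1.0300
sugar = (2.0 − 1.0300)·4.0·18.5

71.7765 g


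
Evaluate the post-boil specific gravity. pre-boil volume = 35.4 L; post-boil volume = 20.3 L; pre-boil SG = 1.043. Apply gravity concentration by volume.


SG_post = 1 + (SG_pre − 1)·V_pre/V_post
pts_pre = (1.043 − 1)·1000 = 43.0000
pts_post = 43.0000·35.4/20.3 = 74.9852
SG_post = 1 + 74.9852/1000

1.0750


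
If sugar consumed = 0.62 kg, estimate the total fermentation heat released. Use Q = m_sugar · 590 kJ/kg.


Q = 0.62 · 590

365.8000 kJ


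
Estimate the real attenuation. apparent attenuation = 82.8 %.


RA = AA · 0.8192
RA = 82.8 · 0.8192

67.8298 %


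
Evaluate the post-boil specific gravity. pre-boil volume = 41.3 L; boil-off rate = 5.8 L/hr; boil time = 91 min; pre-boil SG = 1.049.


V_post = V_pre − rate·(t/60);  SG_post = 1 + (SG_pre−1)·V_pre/V_post
V_post = 41.3 − 5.8·(91/60) = 32.5033
SG_post = 1 + (1.049 − 1)·41.3/32.5033

1.0623


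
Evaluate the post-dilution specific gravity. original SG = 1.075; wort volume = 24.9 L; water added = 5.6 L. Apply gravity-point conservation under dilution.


SG_new = 1 + (SG_old − 1)·V_old/(V_old + V_water)
pts = (1.075 − 1)·1000·24.9/(24.9 + 5.6) = 61.2295
SG_new = 1 + 61.2295/1000

1.0612


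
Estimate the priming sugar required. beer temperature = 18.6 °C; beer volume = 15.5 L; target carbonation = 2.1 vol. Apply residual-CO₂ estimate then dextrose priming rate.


residual = 14.695·(0.01821 + 0.09011·e^(−0.04·T));  sugar = (target − residual)·4.0·V
residual = 14.695·(0.01821 + 0.09011·e^(−0.04·18.6)) = 0.8969
sugar = (2.1 − 0.8969)·4.0·15.5

74.5952 g


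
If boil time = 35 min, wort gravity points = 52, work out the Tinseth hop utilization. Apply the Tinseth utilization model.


U = 1.65·0.000125^(GP/1000) · (1 − e^(−0.04·t))/4.15
bigness = 1.65·0.000125^(52/1000) = 1.0340
boil_factor = (1 − e^(−0.04·35))/4.15 = 0.1815
U = 1.0340 · 0.1815

0.1877


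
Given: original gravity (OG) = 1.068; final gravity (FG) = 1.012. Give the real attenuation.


AA = (OG−FG)/(OG−1)·100;  RA = AA·0.8192
AA = (1.068 − 1.012)/(1.068 − 1)·100 = 82.3529
RA = 82.3529·0.8192

67.4635 %


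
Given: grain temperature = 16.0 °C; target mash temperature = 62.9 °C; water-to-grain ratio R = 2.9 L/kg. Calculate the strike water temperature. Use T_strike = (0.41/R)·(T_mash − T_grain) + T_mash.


T_strike = (0.41/2.9)·(62.9 − 16.0) + 62.9

69.5307 °C


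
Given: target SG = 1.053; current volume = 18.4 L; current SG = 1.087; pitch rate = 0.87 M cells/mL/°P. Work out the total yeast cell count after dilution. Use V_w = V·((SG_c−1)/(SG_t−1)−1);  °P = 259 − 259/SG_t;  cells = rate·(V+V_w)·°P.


V_w = 18.4·((1.087−1)/(1.053−1)−1) = 11.8038
V_final = 18.4 + 11.8038 = 30.2038
°P = 259 − 259/1.053 = 13.0361
cells = 0.87·30.2038·13.0361

342.5530 billion cells


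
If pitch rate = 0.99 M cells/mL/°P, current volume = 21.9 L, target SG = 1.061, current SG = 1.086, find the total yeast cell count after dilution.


V_w = V·((SG_c−1)/(SG_t−1)−1);  °P = 259 − 259/SG_t;  cells = rate·(V+V_w)·°P
V_w = 21.9·((1.086−1)/(1.061−1)−1) = 8.9754
V_final = 21.9 + 8.9754 = 30.8754
°P = 259 − 259/1.061 = 14.8907
cells = 0.99·30.8754·14.8907

455.1580 billion cells


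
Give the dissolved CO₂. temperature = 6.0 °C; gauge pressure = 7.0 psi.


vols = (P + 14.695)·(0.01821 + 0.09011·e^(−0.04·T))
vols = (7.0 + 14.695)·(0.01821 + 0.09011·e^(−0.04·6.0))

1.9329 volumes


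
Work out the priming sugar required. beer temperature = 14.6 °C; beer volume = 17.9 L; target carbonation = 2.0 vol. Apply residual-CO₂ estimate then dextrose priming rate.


residual = 14.695·(0.01821 + 0.09011·e^(−0.04·T));  sugar = (target − residual)·4.0·V
residual = 14.695·(0.01821 + 0.09011·e^(−0.04·14.6)) = 1.0060
sugar = (2.0 − 1.0060)·4.0·17.9

71.1679 g


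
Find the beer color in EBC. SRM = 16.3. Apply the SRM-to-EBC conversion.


EBC = SRM · 1.97
EBC = 16.3 · 1.97

32.1110 EBC


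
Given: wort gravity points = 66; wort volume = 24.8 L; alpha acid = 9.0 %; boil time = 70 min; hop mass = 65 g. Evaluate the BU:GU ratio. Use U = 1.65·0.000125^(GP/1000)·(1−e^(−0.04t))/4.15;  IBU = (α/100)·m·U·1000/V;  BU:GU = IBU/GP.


U = 1.65·0.000125^(66/1000)·(1−e^(−0.04·70))/4.15 = 0.2063
IBU = (9.0/100)·65·0.2063·1000/24.8 = 48.6732
BU:GU = 48.6732/66

0.7375


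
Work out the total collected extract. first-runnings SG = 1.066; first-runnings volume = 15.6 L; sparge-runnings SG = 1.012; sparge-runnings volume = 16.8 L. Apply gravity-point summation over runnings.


total = Σ (SG_i − 1)·1000·V_i
first = (1.066 − 1)·1000·15.6 = 1029.6000
sparge = (1.012 − 1)·1000·16.8 = 201.6000
total = 1029.6000 + 201.6000

1231.2000 gravity·L


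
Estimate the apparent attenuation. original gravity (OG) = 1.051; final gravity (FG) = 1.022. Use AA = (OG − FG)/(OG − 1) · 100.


AA = (1.051 − 1.022)/(1.051 − 1) · 100

56.8627 %


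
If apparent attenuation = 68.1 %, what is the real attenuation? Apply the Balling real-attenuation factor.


RA = AA · 0.8192
RA = 68.1 · 0.8192

55.7875 %


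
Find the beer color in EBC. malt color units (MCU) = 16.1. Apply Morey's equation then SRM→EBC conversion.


SRM = 1.4922·MCU^0.6859;  EBC = SRM·1.97
SRM = 1.4922·16.1^0.6859 = 10.0367
EBC = 10.0367·1.97

19.7722 EBC


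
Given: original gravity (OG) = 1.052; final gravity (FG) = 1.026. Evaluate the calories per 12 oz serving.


ABW = (OG−FG)·131.25·0.79/FG;  °P = 259 − 259/SG (for OG→OE and FG→AE);  RE = 0.1808·OE + 0.8192·AE;  Cal = (6.9·ABW + 4·(RE−0.1))·FG·3.55
ABW = (1.052 − 1.026)·131.25·0.79/1.026 = 2.6276
OE = 259 − 259/1.052 = 12.8023 °P
AE = 259 − 259/1.026 = 6.5634 °P
RE = 0.1808·12.8023 + 0.8192·6.5634 = 7.6914 °P
Cal = (6.9·2.6276 + 4·(7.6914−0.1))·1.026·3.55

176.6354 kcal


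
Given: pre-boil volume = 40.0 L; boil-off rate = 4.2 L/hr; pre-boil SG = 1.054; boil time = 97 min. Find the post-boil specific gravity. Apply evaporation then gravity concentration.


V_post = V_pre − rate·(t/60);  SG_post = 1 + (SG_pre−1)·V_pre/V_post
V_post = 40.0 − 4.2·(97/60) = 33.2100
SG_post = 1 + (1.054 − 1)·40.0/33.2100

1.0650


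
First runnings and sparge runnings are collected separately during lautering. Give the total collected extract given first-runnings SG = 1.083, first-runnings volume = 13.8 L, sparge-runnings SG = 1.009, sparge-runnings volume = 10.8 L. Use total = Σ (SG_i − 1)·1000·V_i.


first = (1.083 − 1)·1000·13.8 = 1145.4000
sparge = (1.009 − 1)·1000·10.8 = 97.2000
total = 1145.4000 + 97.2000

1242.6000 gravity·L


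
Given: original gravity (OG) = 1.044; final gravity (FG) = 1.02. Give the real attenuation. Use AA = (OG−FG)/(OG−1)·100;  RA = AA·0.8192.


AA = (1.044 − 1.02)/(1.044 − 1)·100 = 54.5455
RA = 54.5455·0.8192

44.6836 %


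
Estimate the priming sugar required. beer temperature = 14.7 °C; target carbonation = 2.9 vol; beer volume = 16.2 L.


residual = 14.695·(0.01821 + 0.09011·e^(−0.04·T));  sugar = (target − residual)·4.0·V
residual = 14.695·(0.01821 + 0.09011·e^(−0.04·14.7)) = 1.0031
sugar = (2.9 − 1.0031)·4.0·16.2

122.9200 g


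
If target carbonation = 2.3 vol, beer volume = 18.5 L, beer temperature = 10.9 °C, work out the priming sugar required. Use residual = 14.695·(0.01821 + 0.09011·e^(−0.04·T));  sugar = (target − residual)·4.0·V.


residual = 14.695·(0.01821 + 0.09011·e^(−0.04·10.9)) = 1.1238
sugar = (2.3 − 1.1238)·4.0·18.5

87.0369 g


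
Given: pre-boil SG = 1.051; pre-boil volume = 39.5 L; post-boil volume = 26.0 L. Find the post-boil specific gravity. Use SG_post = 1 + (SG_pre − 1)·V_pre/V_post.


pts_pre = (1.051 − 1)·1000 = 51.0000
pts_post = 51.0000·39.5/26.0 = 77.4808
SG_post = 1 + 77.4808/1000

1.0775


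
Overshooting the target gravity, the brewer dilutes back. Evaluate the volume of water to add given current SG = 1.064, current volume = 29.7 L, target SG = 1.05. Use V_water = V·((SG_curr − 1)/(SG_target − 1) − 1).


V_water = 29.7·((1.064 − 1)/(1.05 − 1) − 1)

8.3160 L


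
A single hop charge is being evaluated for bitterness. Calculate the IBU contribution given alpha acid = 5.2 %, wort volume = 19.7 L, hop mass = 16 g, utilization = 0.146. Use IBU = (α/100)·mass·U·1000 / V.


IBU = (5.2/100)·16·0.146·1000 / 19.7

6.1661 IBU


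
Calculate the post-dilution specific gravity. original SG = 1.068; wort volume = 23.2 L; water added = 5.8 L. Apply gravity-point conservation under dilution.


SG_new = 1 + (SG_old − 1)·V_old/(V_old + V_water)
pts = (1.068 − 1)·1000·23.2/(23.2 + 5.8) = 54.4000
SG_new = 1 + 54.4000/1000

1.0544


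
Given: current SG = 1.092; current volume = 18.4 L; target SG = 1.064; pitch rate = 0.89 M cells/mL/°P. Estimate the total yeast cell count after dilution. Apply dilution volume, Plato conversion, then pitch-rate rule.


V_w = V·((SG_c−1)/(SG_t−1)−1);  °P = 259 − 259/SG_t;  cells = rate·(V+V_w)·°P
V_w = 18.4·((1.092−1)/(1.064−1)−1) = 8.0500
V_final = 18.4 + 8.0500 = 26.4500
°P = 259 − 259/1.064 = 15.5789
cells = 0.89·26.4500·15.5789

366.7362 billion cells


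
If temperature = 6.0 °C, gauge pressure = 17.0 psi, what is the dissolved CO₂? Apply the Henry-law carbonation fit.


vols = (P + 14.695)·(0.01821 + 0.09011·e^(−0.04·T))
vols = (17.0 + 14.695)·(0.01821 + 0.09011·e^(−0.04·6.0))

2.8238 volumes


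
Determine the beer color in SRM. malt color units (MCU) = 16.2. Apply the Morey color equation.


SRM = 1.4922 · MCU^0.6859
SRM = 1.4922 · 16.2^0.6859

10.0794 SRM


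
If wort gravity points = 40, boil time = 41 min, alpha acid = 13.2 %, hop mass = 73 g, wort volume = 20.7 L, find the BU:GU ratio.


U = 1.65·0.000125^(GP/1000)·(1−e^(−0.04t))/4.15;  IBU = (α/100)·m·U·1000/V;  BU:GU = IBU/GP
U = 1.65·0.000125^(40/1000)·(1−e^(−0.04·41))/4.15 = 0.2237
IBU = (13.2/100)·73·0.2237·1000/20.7 = 104.1321
BU:GU = 104.1321/40

2.6033


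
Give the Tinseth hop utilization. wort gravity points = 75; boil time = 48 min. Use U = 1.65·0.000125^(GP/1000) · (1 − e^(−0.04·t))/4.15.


bigness = 1.65·0.000125^(75/1000) = 0.8409
boil_factor = (1 − e^(−0.04·48))/4.15 = 0.2056
U = 0.8409 · 0.2056

0.1729


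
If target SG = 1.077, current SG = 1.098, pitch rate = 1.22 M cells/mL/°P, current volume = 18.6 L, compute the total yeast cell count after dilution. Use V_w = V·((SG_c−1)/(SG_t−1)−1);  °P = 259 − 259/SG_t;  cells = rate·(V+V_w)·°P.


V_w = 18.6·((1.098−1)/(1.077−1)−1) = 5.0727
V_final = 18.6 + 5.0727 = 23.6727
°P = 259 − 259/1.077 = 18.5172
cells = 1.22·23.6727·18.5172

534.7895 billion cells


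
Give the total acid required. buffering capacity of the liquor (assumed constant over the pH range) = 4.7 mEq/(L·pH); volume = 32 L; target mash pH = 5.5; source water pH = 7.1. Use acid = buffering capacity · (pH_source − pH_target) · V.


acid = 4.7 · (7.1 − 5.5) · 32

240.6400 mEq


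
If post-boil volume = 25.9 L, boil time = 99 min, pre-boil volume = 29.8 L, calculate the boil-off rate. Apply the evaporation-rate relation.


rate = (V_pre − V_post) / (t_min/60)
rate = (29.8 − 25.9) / (99/60)

2.3636 L/hr


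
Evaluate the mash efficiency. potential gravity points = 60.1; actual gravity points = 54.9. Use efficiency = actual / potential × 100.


efficiency = 54.9 / 60.1 × 100

91.3478 %


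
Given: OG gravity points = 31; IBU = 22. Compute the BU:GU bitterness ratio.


BU:GU = IBU / OG_points
BU:GU = 22 / 31

0.7097


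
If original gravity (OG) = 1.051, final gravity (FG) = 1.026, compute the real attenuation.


AA = (OG−FG)/(OG−1)·100;  RA = AA·0.8192
AA = (1.051 − 1.026)/(1.051 − 1)·100 = 49.0196
RA = 49.0196·0.8192

40.1569 %


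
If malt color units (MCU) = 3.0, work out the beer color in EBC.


SRM = 1.4922·MCU^0.6859;  EBC = SRM·1.97
SRM = 1.4922·3.0^0.6859 = 3.1702
EBC = 3.1702·1.97

6.2453 EBC


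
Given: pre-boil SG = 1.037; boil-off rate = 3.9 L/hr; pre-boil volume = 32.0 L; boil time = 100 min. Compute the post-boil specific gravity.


V_post = V_pre − rate·(t/60);  SG_post = 1 + (SG_pre−1)·V_pre/V_post
V_post = 32.0 − 3.9·(100/60) = 25.5000
SG_post = 1 + (1.037 − 1)·32.0/25.5000

1.0464


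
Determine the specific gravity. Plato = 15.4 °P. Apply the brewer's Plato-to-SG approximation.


SG = 259/(259 − P)
SG = 259/(259 − 15.4)

1.0632


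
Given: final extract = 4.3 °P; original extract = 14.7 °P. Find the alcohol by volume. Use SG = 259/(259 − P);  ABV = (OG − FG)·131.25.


OG = 259/(259 − 14.7) = 1.0602
FG = 259/(259 − 4.3) = 1.0169
ABV = (1.0602 − 1.0169)·131.25

5.6817 % ABV


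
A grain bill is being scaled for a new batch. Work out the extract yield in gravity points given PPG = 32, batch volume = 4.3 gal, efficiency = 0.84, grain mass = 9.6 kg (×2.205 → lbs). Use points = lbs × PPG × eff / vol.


lbs = 9.6 × 2.205 = 21.1680
points = 21.1680 × 32 × 0.84 / 4.3

132.3246 points


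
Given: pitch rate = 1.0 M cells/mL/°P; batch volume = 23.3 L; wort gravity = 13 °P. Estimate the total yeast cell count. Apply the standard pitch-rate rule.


cells (billions) = rate · V_L · °P
cells = 1.0 · 23.3 · 13

302.9000 billion cells


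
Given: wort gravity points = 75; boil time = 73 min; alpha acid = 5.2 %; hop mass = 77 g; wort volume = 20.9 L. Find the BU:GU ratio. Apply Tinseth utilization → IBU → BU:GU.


U = 1.65·0.000125^(GP/1000)·(1−e^(−0.04t))/4.15;  IBU = (α/100)·m·U·1000/V;  BU:GU = IBU/GP
U = 1.65·0.000125^(75/1000)·(1−e^(−0.04·73))/4.15 = 0.1917
IBU = (5.2/100)·77·0.1917·1000/20.9 = 36.7260
BU:GU = 36.7260/75

0.4897


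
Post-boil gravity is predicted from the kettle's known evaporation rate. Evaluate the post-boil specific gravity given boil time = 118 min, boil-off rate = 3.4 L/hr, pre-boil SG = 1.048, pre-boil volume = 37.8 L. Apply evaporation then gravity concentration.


V_post = V_pre − rate·(t/60);  SG_post = 1 + (SG_pre−1)·V_pre/V_post
V_post = 37.8 − 3.4·(118/60) = 31.1133
SG_post = 1 + (1.048 − 1)·37.8/31.1133

1.0583


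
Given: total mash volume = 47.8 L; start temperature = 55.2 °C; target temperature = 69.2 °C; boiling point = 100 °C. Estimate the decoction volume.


V_dec = V_total·(T_target − T_start)/(T_boil − T_start)
V_dec = 47.8·(69.2 − 55.2)/(100 − 55.2)

14.9375 L


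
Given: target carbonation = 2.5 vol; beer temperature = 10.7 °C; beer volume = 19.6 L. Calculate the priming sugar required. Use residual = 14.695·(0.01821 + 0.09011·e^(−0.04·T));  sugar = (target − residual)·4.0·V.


residual = 14.695·(0.01821 + 0.09011·e^(−0.04·10.7)) = 1.1307
sugar = (2.5 − 1.1307)·4.0·19.6

107.3529 g


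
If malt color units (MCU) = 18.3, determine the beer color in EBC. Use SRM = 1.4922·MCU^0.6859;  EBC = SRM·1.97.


SRM = 1.4922·18.3^0.6859 = 10.9583
EBC = 10.9583·1.97

21.5878 EBC


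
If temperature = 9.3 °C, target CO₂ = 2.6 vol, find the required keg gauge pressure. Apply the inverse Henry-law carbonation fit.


psi = vols/(0.01821 + 0.09011·e^(−0.04·T)) − 14.695
psi = 2.6/(0.01821 + 0.09011·e^(−0.04·9.3)) − 14.695

17.6724 psi


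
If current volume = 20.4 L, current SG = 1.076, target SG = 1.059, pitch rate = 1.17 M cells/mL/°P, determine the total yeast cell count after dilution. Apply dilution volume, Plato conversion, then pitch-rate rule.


V_w = V·((SG_c−1)/(SG_t−1)−1);  °P = 259 − 259/SG_t;  cells = rate·(V+V_w)·°P
V_w = 20.4·((1.076−1)/(1.059−1)−1) = 5.8780
V_final = 20.4 + 5.8780 = 26.2780
°P = 259 − 259/1.059 = 14.4297
cells = 1.17·26.2780·14.4297

443.6428 billion cells


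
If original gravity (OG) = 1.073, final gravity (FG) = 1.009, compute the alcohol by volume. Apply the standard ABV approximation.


ABV = (OG − FG) · 131.25
ABV = (1.073 − 1.009) · 131.25

8.4000 % ABV


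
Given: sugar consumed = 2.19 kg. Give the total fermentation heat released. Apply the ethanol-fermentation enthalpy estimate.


Q = m_sugar · 590 kJ/kg
Q = 2.19 · 590

1292.1000 kJ


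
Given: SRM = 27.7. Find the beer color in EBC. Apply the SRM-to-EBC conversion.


EBC = SRM · 1.97
EBC = 27.7 · 1.97

54.5690 EBC


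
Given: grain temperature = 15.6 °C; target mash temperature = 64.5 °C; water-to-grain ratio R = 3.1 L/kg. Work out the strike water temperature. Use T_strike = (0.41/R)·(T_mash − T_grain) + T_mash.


T_strike = (0.41/3.1)·(64.5 − 15.6) + 64.5

70.9674 °C


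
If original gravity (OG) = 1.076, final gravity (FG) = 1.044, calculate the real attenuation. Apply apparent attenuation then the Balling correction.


AA = (OG−FG)/(OG−1)·100;  RA = AA·0.8192
AA = (1.076 − 1.044)/(1.076 − 1)·100 = 42.1053
RA = 42.1053·0.8192

34.4926 %


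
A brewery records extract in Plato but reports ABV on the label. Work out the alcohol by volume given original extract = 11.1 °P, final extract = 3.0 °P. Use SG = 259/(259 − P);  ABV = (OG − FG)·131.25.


OG = 259/(259 − 11.1) = 1.0448
FG = 259/(259 − 3.0) = 1.0117
ABV = (1.0448 − 1.0117)·131.25

4.3388 % ABV


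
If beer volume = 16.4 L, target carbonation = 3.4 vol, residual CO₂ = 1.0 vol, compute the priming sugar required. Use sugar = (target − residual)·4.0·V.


sugar = (3.4 − 1.0)·4.0·16.4

157.4400 g


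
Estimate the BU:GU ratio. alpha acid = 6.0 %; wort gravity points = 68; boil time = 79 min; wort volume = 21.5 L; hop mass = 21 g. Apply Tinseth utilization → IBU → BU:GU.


U = 1.65·0.000125^(GP/1000)·(1−e^(−0.04t))/4.15;  IBU = (α/100)·m·U·1000/V;  BU:GU = IBU/GP
U = 1.65·0.000125^(68/1000)·(1−e^(−0.04·79))/4.15 = 0.2066
IBU = (6.0/100)·21·0.2066·1000/21.5 = 12.1096
BU:GU = 12.1096/68

0.1781


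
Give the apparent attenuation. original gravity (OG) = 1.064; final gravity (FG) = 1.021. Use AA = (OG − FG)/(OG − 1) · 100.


AA = (1.064 − 1.021)/(1.064 − 1) · 100

67.1875 %


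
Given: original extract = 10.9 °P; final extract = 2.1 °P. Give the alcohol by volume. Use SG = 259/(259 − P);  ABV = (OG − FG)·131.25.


OG = 259/(259 − 10.9) = 1.0439
FG = 259/(259 − 2.1) = 1.0082
ABV = (1.0439 − 1.0082)·131.25

4.6934 % ABV


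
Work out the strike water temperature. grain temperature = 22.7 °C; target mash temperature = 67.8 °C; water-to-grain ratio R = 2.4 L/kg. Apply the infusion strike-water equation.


T_strike = (0.41/R)·(T_mash − T_grain) + T_mash
T_strike = (0.41/2.4)·(67.8 − 22.7) + 67.8

75.5046 °C


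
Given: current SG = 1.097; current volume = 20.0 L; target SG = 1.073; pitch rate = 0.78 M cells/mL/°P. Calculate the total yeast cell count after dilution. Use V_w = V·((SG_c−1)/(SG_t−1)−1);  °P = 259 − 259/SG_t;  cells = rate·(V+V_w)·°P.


V_w = 20.0·((1.097−1)/(1.073−1)−1) = 6.5753
V_final = 20.0 + 6.5753 = 26.5753
°P = 259 − 259/1.073 = 17.6207
cells = 0.78·26.5753·17.6207

365.2552 billion cells


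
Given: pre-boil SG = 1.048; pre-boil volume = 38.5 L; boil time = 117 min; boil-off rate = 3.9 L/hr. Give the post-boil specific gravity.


V_post = V_pre − rate·(t/60);  SG_post = 1 + (SG_pre−1)·V_pre/V_post
V_post = 38.5 − 3.9·(117/60) = 30.8950
SG_post = 1 + (1.048 − 1)·38.5/30.8950

1.0598


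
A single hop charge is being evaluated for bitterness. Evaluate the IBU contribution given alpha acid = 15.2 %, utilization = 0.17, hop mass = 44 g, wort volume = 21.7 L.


IBU = (α/100)·mass·U·1000 / V
IBU = (15.2/100)·44·0.17·1000 / 21.7

52.3945 IBU


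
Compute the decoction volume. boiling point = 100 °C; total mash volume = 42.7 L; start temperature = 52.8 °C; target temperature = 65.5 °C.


V_dec = V_total·(T_target − T_start)/(T_boil − T_start)
V_dec = 42.7·(65.5 − 52.8)/(100 − 52.8)

11.4892 L


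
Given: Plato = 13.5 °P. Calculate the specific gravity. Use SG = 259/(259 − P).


SG = 259/(259 − 13.5)

1.0550


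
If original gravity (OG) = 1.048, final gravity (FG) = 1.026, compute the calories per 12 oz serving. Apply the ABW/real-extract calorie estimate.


ABW = (OG−FG)·131.25·0.79/FG;  °P = 259 − 259/SG (for OG→OE and FG→AE);  RE = 0.1808·OE + 0.8192·AE;  Cal = (6.9·ABW + 4·(RE−0.1))·FG·3.55
ABW = (1.048 − 1.026)·131.25·0.79/1.026 = 2.2233
OE = 259 − 259/1.048 = 11.8626 °P
AE = 259 − 259/1.026 = 6.5634 °P
RE = 0.1808·11.8626 + 0.8192·6.5634 = 7.5215 °P
Cal = (6.9·2.2233 + 4·(7.5215−0.1))·1.026·3.55

164.0008 kcal


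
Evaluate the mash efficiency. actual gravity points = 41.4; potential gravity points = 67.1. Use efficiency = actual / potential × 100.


efficiency = 41.4 / 67.1 × 100

61.6990 %


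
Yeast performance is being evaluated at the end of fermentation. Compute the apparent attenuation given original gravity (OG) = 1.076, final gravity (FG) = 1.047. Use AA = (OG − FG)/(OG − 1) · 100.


AA = (1.076 − 1.047)/(1.076 − 1) · 100

38.1579 %


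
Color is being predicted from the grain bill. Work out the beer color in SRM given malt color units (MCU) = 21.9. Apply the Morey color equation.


SRM = 1.4922 · MCU^0.6859
SRM = 1.4922 · 21.9^0.6859

12.3947 SRM


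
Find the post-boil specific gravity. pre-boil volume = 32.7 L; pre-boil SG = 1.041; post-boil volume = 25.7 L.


SG_post = 1 + (SG_pre − 1)·V_pre/V_post
pts_pre = (1.041 − 1)·1000 = 41.0000
pts_post = 41.0000·32.7/25.7 = 52.1673
SG_post = 1 + 52.1673/1000

1.0522


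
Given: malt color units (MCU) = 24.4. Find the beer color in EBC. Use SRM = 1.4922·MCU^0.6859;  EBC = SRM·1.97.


SRM = 1.4922·24.4^0.6859 = 13.3487
EBC = 13.3487·1.97

26.2969 EBC


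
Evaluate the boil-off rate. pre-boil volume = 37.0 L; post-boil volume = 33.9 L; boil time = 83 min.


rate = (V_pre − V_post) / (t_min/60)
rate = (37.0 − 33.9) / (83/60)

2.2410 L/hr


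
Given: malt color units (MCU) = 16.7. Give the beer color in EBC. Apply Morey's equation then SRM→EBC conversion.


SRM = 1.4922·MCU^0.6859;  EBC = SRM·1.97
SRM = 1.4922·16.7^0.6859 = 10.2917
EBC = 10.2917·1.97

20.2747 EBC


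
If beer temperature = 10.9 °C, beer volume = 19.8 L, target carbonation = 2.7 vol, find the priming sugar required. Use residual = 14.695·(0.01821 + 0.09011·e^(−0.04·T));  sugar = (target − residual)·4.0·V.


residual = 14.695·(0.01821 + 0.09011·e^(−0.04·10.9)) = 1.1238
sugar = (2.7 − 1.1238)·4.0·19.8

124.8330 g


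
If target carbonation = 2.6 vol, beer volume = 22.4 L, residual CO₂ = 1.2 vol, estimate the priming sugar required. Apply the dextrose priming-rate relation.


sugar = (target − residual)·4.0·V
sugar = (2.6 − 1.2)·4.0·22.4

125.4400 g


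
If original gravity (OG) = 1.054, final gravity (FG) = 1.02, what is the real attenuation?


AA = (OG−FG)/(OG−1)·100;  RA = AA·0.8192
AA = (1.054 − 1.02)/(1.054 − 1)·100 = 62.9630
RA = 62.9630·0.8192

51.5793 %


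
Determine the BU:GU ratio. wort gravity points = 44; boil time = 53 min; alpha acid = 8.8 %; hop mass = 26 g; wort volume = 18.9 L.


U = 1.65·0.000125^(GP/1000)·(1−e^(−0.04t))/4.15;  IBU = (α/100)·m·U·1000/V;  BU:GU = IBU/GP
U = 1.65·0.000125^(44/1000)·(1−e^(−0.04·53))/4.15 = 0.2356
IBU = (8.8/100)·26·0.2356·1000/18.9 = 28.5208
BU:GU = 28.5208/44

0.6482


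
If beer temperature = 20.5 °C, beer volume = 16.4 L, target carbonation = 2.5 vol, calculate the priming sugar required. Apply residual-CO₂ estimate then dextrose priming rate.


residual = 14.695·(0.01821 + 0.09011·e^(−0.04·T));  sugar = (target − residual)·4.0·V
residual = 14.695·(0.01821 + 0.09011·e^(−0.04·20.5)) = 0.8508
sugar = (2.5 − 0.8508)·4.0·16.4

108.1875 g


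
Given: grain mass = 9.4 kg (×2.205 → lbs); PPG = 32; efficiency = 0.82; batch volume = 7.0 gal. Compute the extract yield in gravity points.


points = lbs × PPG × eff / vol
lbs = 9.4 × 2.205 = 20.7270
points = 20.7270 × 32 × 0.82 / 7.0

77.6966 points


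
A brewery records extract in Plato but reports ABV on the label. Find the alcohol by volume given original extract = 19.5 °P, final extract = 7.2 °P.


SG = 259/(259 − P);  ABV = (OG − FG)·131.25
OG = 259/(259 − 19.5) = 1.0814
FG = 259/(259 − 7.2) = 1.0286
ABV = (1.0814 − 1.0286)·131.25

6.9333 % ABV


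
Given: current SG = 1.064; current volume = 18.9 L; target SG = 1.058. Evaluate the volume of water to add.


V_water = V·((SG_curr − 1)/(SG_target − 1) − 1)
V_water = 18.9·((1.064 − 1)/(1.058 − 1) − 1)

1.9552 L


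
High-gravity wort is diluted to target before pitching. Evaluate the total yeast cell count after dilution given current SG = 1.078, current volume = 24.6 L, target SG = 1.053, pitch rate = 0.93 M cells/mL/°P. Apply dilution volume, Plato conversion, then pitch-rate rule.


V_w = V·((SG_c−1)/(SG_t−1)−1);  °P = 259 − 259/SG_t;  cells = rate·(V+V_w)·°P
V_w = 24.6·((1.078−1)/(1.053−1)−1) = 11.6038
V_final = 24.6 + 11.6038 = 36.2038
°P = 259 − 259/1.053 = 13.0361
cells = 0.93·36.2038·13.0361

438.9187 billion cells


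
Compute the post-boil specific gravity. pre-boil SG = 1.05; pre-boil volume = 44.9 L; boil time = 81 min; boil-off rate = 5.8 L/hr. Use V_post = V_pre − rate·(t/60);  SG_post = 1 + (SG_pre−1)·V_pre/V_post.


V_post = 44.9 − 5.8·(81/60) = 37.0700
SG_post = 1 + (1.05 − 1)·44.9/37.0700

1.0606


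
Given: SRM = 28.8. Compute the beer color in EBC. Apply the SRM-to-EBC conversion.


EBC = SRM · 1.97
EBC = 28.8 · 1.97

56.7360 EBC


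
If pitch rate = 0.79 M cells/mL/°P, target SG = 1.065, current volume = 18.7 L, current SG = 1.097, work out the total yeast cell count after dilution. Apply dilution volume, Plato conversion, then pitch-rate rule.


V_w = V·((SG_c−1)/(SG_t−1)−1);  °P = 259 − 259/SG_t;  cells = rate·(V+V_w)·°P
V_w = 18.7·((1.097−1)/(1.065−1)−1) = 9.2062
V_final = 18.7 + 9.2062 = 27.9062
°P = 259 − 259/1.065 = 15.8075
cells = 0.79·27.9062·15.8075

348.4902 billion cells


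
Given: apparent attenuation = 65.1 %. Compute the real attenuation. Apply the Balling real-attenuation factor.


RA = AA · 0.8192
RA = 65.1 · 0.8192

53.3299 %


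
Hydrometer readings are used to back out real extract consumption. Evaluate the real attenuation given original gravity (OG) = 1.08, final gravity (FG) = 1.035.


AA = (OG−FG)/(OG−1)·100;  RA = AA·0.8192
AA = (1.08 − 1.035)/(1.08 − 1)·100 = 56.2500
RA = 56.2500·0.8192

46.0800 %


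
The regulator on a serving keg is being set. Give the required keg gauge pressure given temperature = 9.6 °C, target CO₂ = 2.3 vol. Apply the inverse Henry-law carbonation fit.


psi = vols/(0.01821 + 0.09011·e^(−0.04·T)) − 14.695
psi = 2.3/(0.01821 + 0.09011·e^(−0.04·9.6)) − 14.695

14.2043 psi


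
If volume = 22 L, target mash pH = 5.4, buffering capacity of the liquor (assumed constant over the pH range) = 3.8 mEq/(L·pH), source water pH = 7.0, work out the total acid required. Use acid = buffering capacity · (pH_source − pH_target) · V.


acid = 3.8 · (7.0 − 5.4) · 22

133.7600 mEq


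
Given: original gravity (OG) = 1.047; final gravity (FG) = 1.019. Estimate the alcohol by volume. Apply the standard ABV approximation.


ABV = (OG − FG) · 131.25
ABV = (1.047 − 1.019) · 131.25

3.6750 % ABV


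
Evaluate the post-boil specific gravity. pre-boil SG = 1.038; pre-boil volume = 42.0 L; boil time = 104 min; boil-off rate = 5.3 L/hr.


V_post = V_pre − rate·(t/60);  SG_post = 1 + (SG_pre−1)·V_pre/V_post
V_post = 42.0 − 5.3·(104/60) = 32.8133
SG_post = 1 + (1.038 − 1)·42.0/32.8133

1.0486


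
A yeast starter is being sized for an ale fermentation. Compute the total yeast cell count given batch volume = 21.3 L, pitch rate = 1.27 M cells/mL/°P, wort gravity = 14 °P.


cells (billions) = rate · V_L · °P
cells = 1.27 · 21.3 · 14

378.7140 billion cells


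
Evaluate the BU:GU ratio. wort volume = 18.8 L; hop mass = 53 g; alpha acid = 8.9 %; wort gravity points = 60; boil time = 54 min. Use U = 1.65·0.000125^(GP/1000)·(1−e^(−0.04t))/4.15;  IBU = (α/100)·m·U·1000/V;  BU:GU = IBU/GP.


U = 1.65·0.000125^(60/1000)·(1−e^(−0.04·54))/4.15 = 0.2051
IBU = (8.9/100)·53·0.2051·1000/18.8 = 51.4686
BU:GU = 51.4686/60

0.8578


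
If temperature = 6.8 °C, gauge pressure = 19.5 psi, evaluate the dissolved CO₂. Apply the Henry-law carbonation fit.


vols = (P + 14.695)·(0.01821 + 0.09011·e^(−0.04·T))
vols = (19.5 + 14.695)·(0.01821 + 0.09011·e^(−0.04·6.8))

2.9702 volumes


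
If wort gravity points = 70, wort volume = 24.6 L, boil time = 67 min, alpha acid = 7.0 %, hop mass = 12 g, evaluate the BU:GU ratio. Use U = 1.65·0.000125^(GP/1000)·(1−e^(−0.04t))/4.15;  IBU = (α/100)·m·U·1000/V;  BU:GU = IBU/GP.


U = 1.65·0.000125^(70/1000)·(1−e^(−0.04·67))/4.15 = 0.1974
IBU = (7.0/100)·12·0.1974·1000/24.6 = 6.7409
BU:GU = 6.7409/70

0.0963


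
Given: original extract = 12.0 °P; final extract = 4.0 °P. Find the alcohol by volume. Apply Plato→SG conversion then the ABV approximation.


SG = 259/(259 − P);  ABV = (OG − FG)·131.25
OG = 259/(259 − 12.0) = 1.0486
FG = 259/(259 − 4.0) = 1.0157
ABV = (1.0486 − 1.0157)·131.25

4.3177 % ABV


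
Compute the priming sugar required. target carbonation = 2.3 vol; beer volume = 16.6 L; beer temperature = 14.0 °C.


residual = 14.695·(0.01821 + 0.09011·e^(−0.04·T));  sugar = (target − residual)·4.0·V
residual = 14.695·(0.01821 + 0.09011·e^(−0.04·14.0)) = 1.0240
sugar = (2.3 − 1.0240)·4.0·16.6

84.7283 g


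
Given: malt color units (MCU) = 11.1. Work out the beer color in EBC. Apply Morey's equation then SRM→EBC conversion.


SRM = 1.4922·MCU^0.6859;  EBC = SRM·1.97
SRM = 1.4922·11.1^0.6859 = 7.7770
EBC = 7.7770·1.97

15.3208 EBC


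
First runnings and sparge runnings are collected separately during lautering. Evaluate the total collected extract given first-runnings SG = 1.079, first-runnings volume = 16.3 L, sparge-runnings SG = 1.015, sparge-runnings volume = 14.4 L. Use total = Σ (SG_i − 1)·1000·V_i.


first = (1.079 − 1)·1000·16.3 = 1287.7000
sparge = (1.015 − 1)·1000·14.4 = 216.0000
total = 1287.7000 + 216.0000

1503.7000 gravity·L


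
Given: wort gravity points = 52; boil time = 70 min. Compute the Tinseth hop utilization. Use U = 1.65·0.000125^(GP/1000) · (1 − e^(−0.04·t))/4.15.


bigness = 1.65·0.000125^(52/1000) = 1.0340
boil_factor = (1 − e^(−0.04·70))/4.15 = 0.2263
U = 1.0340 · 0.2263

0.2340


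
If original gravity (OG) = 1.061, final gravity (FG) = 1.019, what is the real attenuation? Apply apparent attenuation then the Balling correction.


AA = (OG−FG)/(OG−1)·100;  RA = AA·0.8192
AA = (1.061 − 1.019)/(1.061 − 1)·100 = 68.8525
RA = 68.8525·0.8192

56.4039 %


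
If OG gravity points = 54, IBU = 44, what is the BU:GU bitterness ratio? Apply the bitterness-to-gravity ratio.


BU:GU = IBU / OG_points
BU:GU = 44 / 54

0.8148


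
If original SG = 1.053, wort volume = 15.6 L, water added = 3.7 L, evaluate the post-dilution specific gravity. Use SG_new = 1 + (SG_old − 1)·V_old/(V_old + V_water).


pts = (1.053 − 1)·1000·15.6/(15.6 + 3.7) = 42.8394
SG_new = 1 + 42.8394/1000

1.0428


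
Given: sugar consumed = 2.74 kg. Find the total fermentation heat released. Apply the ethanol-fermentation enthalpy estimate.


Q = m_sugar · 590 kJ/kg
Q = 2.74 · 590

1616.6000 kJ


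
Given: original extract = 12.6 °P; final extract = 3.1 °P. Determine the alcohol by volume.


SG = 259/(259 − P);  ABV = (OG − FG)·131.25
OG = 259/(259 − 12.6) = 1.0511
FG = 259/(259 − 3.1) = 1.0121
ABV = (1.0511 − 1.0121)·131.25

5.1217 % ABV


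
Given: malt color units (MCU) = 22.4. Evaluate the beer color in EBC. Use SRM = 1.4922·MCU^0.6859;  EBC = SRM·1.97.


SRM = 1.4922·22.4^0.6859 = 12.5882
EBC = 12.5882·1.97

24.7987 EBC


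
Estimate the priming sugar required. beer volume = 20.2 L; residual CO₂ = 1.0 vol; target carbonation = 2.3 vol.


sugar = (target − residual)·4.0·V
sugar = (2.3 − 1.0)·4.0·20.2

105.0400 g


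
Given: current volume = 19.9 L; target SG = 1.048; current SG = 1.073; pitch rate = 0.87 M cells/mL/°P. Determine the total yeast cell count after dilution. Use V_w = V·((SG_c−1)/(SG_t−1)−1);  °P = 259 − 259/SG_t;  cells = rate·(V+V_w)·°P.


V_w = 19.9·((1.073−1)/(1.048−1)−1) = 10.3646
V_final = 19.9 + 10.3646 = 30.2646
°P = 259 − 259/1.048 = 11.8626
cells = 0.87·30.2646·11.8626

312.3444 billion cells


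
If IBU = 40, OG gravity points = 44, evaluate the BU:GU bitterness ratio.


BU:GU = IBU / OG_points
BU:GU = 40 / 44

0.9091


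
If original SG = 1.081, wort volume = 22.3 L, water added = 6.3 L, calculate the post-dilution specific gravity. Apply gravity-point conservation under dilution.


SG_new = 1 + (SG_old − 1)·V_old/(V_old + V_water)
pts = (1.081 − 1)·1000·22.3/(22.3 + 6.3) = 63.1573
SG_new = 1 + 63.1573/1000

1.0632


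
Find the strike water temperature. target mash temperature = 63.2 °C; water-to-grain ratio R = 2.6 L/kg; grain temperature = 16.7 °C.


T_strike = (0.41/R)·(T_mash − T_grain) + T_mash
T_strike = (0.41/2.6)·(63.2 − 16.7) + 63.2

70.5327 °C


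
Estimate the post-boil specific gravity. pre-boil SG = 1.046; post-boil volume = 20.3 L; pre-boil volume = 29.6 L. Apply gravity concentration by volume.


SG_post = 1 + (SG_pre − 1)·V_pre/V_post
pts_pre = (1.046 − 1)·1000 = 46.0000
pts_post = 46.0000·29.6/20.3 = 67.0739
SG_post = 1 + 67.0739/1000

1.0671


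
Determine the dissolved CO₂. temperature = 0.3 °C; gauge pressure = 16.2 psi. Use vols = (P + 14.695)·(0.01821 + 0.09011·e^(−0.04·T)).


vols = (16.2 + 14.695)·(0.01821 + 0.09011·e^(−0.04·0.3))

3.3133 volumes


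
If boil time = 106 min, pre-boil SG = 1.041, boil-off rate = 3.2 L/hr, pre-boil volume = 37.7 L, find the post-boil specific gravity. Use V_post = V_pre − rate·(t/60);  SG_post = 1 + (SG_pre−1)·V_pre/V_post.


V_post = 37.7 − 3.2·(106/60) = 32.0467
SG_post = 1 + (1.041 − 1)·37.7/32.0467

1.0482


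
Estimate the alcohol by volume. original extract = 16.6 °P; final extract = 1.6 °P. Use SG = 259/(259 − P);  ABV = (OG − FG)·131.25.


OG = 259/(259 − 16.6) = 1.0685
FG = 259/(259 − 1.6) = 1.0062
ABV = (1.0685 − 1.0062)·131.25

8.1724 % ABV
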